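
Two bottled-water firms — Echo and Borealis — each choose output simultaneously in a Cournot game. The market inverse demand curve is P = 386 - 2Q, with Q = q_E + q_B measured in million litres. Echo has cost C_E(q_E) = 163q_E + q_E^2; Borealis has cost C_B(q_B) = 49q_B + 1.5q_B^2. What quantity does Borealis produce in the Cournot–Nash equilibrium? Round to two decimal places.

Echo's profit: π_E = (386 - 2Q)q_E - (163q_E + q_E²). Setting ∂π_E/∂q_E = 0: 223 - 6q_E - 2(q_B) = 0.
Borealis's profit: π_B = (386 - 2Q)q_B - (49q_B + (3/2)q_B²). Setting ∂π_B/∂q_B = 0: 337 - 7q_B - 2(q_E) = 0.
Rearranging gives the reaction functions q_E = (223 - 2q_B)/6 and q_B = (337 - 2q_E)/7.
Solving the pair: q_E = 887/38, q_B = 788/19.

41.47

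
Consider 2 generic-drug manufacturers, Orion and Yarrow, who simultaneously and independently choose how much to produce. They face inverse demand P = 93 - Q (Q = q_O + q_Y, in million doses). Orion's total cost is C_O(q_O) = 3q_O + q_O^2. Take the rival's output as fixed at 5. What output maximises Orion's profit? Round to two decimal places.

21.25

With the rival's output fixed at 5, Orion's profit is π_O = (93 - 5 - q_O)q_O - (3q_O + q_O²) = (88 - q_O)q_O - (3q_O + q_O²).
∂π_O/∂q_O = 85 - 4q_O = 0, so q_O = 85/4.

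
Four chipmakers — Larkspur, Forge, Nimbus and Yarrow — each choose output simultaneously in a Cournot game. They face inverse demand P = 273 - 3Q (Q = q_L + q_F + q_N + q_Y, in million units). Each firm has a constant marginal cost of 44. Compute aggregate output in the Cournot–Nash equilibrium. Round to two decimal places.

A representative firm's profit is π_i = q_i(273 - 3Q) - 44q_i.
Setting ∂π_i/∂q_i = 0 with rivals' quantities fixed: 229 - 6q_i - 3·Σ_{j≠i} q_j = 0.
By symmetry each firm produces the same amount; substituting Σ_{j≠i} q_j = 3q_i yields q_i = 229/15.
Total output Q = 229/15 + 229/15 + 229/15 + 229/15 = 916/15.

61.07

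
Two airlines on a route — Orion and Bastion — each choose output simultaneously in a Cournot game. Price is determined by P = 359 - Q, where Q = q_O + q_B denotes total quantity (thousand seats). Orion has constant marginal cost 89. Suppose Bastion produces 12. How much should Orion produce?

With the rival's output fixed at 12, Orion's profit is π_O = (359 - 12 - q_O)q_O - (89q_O) = (347 - q_O)q_O - (89q_O).
∂π_O/∂q_O = 258 - 2q_O = 0, so q_O = 129.

129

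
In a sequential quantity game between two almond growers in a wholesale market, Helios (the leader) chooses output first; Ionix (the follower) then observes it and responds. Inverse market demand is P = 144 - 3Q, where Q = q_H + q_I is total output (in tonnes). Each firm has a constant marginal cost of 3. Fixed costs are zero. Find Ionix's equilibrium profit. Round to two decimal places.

414.19

Solve by backward induction. Given q_H, the follower Ionix maximises π_I = (144 - 3q_H - 3q_I)q_I - 3q_I.
Follower FOC: 141 - 3q_H - 6q_I = 0, so q_I(q_H) = (141 - 3q_H)/6.
The leader anticipates this reaction. Substituting into P = 144 - 3Q gives P = 147/2 - (3/2)q_H, so π_H = (147/2 - (3/2)q_H)q_H - 3q_H.
Maximising: ∂π_H/∂q_H = 141/2 - 3q_H = 0, giving q_H = 47/2.
Then q_I = (141 - 3·(47/2))/6 = 47/4.
Price P = 144 - 3·(141/4) = 153/4.
Ionix's profit: (153/4 - 3)·(47/4) = 414.1875.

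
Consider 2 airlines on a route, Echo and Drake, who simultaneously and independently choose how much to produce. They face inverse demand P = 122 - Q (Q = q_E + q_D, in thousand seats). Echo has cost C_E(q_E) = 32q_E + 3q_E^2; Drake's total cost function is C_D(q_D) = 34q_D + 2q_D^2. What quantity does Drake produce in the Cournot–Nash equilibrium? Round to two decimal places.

13.06

Echo's profit: π_E = (122 - Q)q_E - (32q_E + 3q_E²). Setting ∂π_E/∂q_E = 0: 90 - 8q_E - (q_D) = 0.
Drake's first-order condition: 88 - 6q_D - (q_E) = 0.
Best responses: q_E = (90 - q_D)/8, q_D = (88 - q_E)/6.
Substituting one into the other gives q_E = 452/47 and q_D = 614/47.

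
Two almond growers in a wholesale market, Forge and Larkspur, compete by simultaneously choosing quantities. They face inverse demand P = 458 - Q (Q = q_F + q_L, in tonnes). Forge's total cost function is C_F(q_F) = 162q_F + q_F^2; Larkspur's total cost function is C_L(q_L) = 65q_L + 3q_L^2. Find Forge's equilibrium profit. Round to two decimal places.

Forge's profit: π_F = (458 - Q)q_F - (162q_F + q_F²). Setting ∂π_F/∂q_F = 0: 296 - 4q_F - (q_L) = 0.
Larkspur's first-order condition: 393 - 8q_L - (q_F) = 0.
Best responses: q_F = (296 - q_L)/4, q_L = (393 - q_F)/8.
Solving the pair: q_F = 1975/31, q_L = 1276/31.
Price P = 458 - 104.8710 = 353.1290.
Forge's profit: 353.1290·(1975/31) - 162·(1975/31) - (1975/31)² = 8117.8460.

8117.85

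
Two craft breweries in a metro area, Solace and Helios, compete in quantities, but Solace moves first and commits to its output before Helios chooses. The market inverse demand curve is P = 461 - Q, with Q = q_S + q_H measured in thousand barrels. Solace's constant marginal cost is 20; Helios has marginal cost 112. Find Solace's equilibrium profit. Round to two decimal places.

35511.13

The follower Helios best-responds to any q_S: π_H = (461 - Q)q_H - 112q_H.
∂π_H/∂q_H = 349 - q_S - 2q_H = 0 gives the reaction function q_H = (349 - q_S)/2.
The leader anticipates this reaction. Substituting into P = 461 - Q gives P = 573/2 - (1/2)q_S, so π_S = (573/2 - (1/2)q_S)q_S - 20q_S.
Maximising: ∂π_S/∂q_S = 533/2 - q_S = 0, giving q_S = 533/2.
Then q_H = (349 - 533/2)/2 = 165/4.
Price P = 461 - 1231/4 = 613/4.
Solace's profit: (613/4 - 20)·(533/2) = 35511.1250.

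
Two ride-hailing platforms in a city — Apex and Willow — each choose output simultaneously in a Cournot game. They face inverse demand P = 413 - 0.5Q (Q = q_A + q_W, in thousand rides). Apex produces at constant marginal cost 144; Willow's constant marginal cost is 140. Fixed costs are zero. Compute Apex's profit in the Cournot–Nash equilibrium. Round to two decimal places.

Apex's profit: π_A = (413 - 0.5Q)q_A - (144q_A). Setting ∂π_A/∂q_A = 0: 269 - q_A - (1/2)(q_W) = 0.
Willow's profit: π_W = (413 - 0.5Q)q_W - (140q_W). Setting ∂π_W/∂q_W = 0: 273 - q_W - (1/2)(q_A) = 0.
Rearranging gives the reaction functions q_A = (269 - (1/2)q_W) and q_W = (273 - (1/2)q_A).
Substituting one into the other gives q_A = 530/3 and q_W = 554/3.
Price P = 413 - (1/2)·(1084/3) = 697/3.
Apex's profit: (697/3 - 144)·(530/3) = 15605.5556.

15605.56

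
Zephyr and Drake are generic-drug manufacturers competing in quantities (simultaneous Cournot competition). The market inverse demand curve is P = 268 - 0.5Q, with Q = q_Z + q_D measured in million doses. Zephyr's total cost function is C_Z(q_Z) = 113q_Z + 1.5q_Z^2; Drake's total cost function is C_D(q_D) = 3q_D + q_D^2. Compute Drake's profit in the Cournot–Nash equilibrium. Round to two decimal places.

Zephyr's profit: π_Z = (268 - 0.5Q)q_Z - (113q_Z + (3/2)q_Z²). Setting ∂π_Z/∂q_Z = 0: 155 - 4q_Z - (1/2)(q_D) = 0.
Drake's profit: π_D = (268 - 0.5Q)q_D - (3q_D + q_D²). Setting ∂π_D/∂q_D = 0: 265 - 3q_D - (1/2)(q_Z) = 0.
So q_Z = (155 - (1/2)q_D)/4 and q_D = (265 - (1/2)q_Z)/3.
Solving the pair: q_Z = 1330/47, q_D = 83.6170.
Price P = 268 - (1/2)·111.9149 = 212.0426.
Drake's profit: 212.0426·83.6170 - 3·83.6170 - 83.6170² = 10487.7094.

10487.71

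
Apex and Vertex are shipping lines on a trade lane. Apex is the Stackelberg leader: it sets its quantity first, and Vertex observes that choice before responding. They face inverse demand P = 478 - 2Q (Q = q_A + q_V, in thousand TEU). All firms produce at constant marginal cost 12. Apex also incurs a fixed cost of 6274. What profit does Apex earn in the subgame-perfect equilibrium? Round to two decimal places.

7298.25

The follower Vertex best-responds to any q_A: π_V = (478 - 2Q)q_V - 12q_V.
Follower FOC: 466 - 2q_A - 4q_V = 0, so q_V(q_A) = (466 - 2q_A)/4.
Apex substitutes q_V(q_A) into its own profit: π_A = q_A(478 - 2q_A - (466 - 2q_A)/2) - 12q_A = (245 - q_A)q_A - 12q_A.
Leader FOC: 233 - 2q_A = 0, so q_A = 233/2.
Then q_V = (466 - 2·(233/2))/4 = 233/4.
Price P = 478 - 2·(699/4) = 257/2.
Apex's profit: (257/2 - 12)·(233/2) - 6274 = 7298.2500.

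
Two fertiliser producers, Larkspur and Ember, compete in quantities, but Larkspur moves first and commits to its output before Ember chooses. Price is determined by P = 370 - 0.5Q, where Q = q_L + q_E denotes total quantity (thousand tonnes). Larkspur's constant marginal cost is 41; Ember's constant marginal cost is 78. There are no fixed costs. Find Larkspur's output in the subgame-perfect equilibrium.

366

The follower Ember best-responds to any q_L: π_E = (370 - 0.5Q)q_E - 78q_E.
Follower FOC: 292 - (1/2)q_L - q_E = 0, so q_E(q_L) = (292 - (1/2)q_L).
The leader anticipates this reaction. Substituting into P = 370 - 0.5Q gives P = 224 - (1/4)q_L, so π_L = (224 - (1/4)q_L)q_L - 41q_L.
Leader FOC: 183 - (1/2)q_L = 0, so q_L = 366.
Then q_E = (292 - (1/2)·366) = 109.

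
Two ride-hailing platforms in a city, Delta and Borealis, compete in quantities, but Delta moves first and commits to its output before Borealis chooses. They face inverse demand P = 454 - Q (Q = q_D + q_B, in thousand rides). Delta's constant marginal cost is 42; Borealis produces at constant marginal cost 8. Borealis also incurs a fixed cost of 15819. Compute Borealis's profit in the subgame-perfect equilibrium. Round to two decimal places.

693.25

Solve by backward induction. Given q_D, the follower Borealis maximises π_B = (454 - q_D - q_B)q_B - 8q_B.
Setting the follower's marginal profit to zero, 446 - q_D - 2q_B = 0, i.e. q_B = (446 - q_D)/2.
The leader anticipates this reaction. Substituting into P = 454 - Q gives P = 231 - (1/2)q_D, so π_D = (231 - (1/2)q_D)q_D - 42q_D.
Maximising: ∂π_D/∂q_D = 189 - q_D = 0, giving q_D = 189.
Then q_B = (446 - 189)/2 = 257/2.
Price P = 454 - 635/2 = 273/2.
Borealis's profit: (273/2 - 8)·(257/2) - 15819 = 693.2500.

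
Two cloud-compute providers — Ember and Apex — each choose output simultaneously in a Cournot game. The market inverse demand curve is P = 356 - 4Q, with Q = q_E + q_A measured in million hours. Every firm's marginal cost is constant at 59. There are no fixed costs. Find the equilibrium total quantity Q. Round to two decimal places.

Each firm earns π_i = (356 - 4Q)q_i - 59q_i.
First-order condition (treating rivals' output as given): 297 - 8q_i - 4q_j = 0.
With identical firms every q_j equals q_i, so q_j = q_i and 297 = 12q_i, giving q_i = 99/4.
Total output Q = 99/4 + 99/4 = 99/2.

49.50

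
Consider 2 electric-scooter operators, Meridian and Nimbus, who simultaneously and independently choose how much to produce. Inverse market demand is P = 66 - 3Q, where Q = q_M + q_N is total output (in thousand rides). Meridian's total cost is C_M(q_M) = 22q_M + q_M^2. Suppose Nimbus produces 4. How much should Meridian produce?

With the rival's output fixed at 4, Meridian's profit is π_M = (66 - 3·4 - 3q_M)q_M - (22q_M + q_M²) = (54 - 3q_M)q_M - (22q_M + q_M²).
∂π_M/∂q_M = 32 - 8q_M = 0, so q_M = 4.

4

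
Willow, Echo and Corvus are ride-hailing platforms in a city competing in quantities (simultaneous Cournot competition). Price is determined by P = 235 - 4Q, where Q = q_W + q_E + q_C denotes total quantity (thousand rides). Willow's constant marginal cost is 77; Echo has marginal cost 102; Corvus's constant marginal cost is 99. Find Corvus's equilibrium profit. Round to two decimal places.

Willow's profit: π_W = (235 - 4Q)q_W - (77q_W). Setting ∂π_W/∂q_W = 0: 158 - 8q_W - 4(q_E + q_C) = 0.
Echo's profit: π_E = (235 - 4Q)q_E - (102q_E). Setting ∂π_E/∂q_E = 0: 133 - 8q_E - 4(q_W + q_C) = 0.
Corvus's first-order condition: 136 - 8q_C - 4(q_W + q_E) = 0.
Adding the 3 first-order conditions: 427 − 16Q = 0, so Q = 427/16.
Back-substituting: q_W = (158 − 427/4)/4 = 205/16, q_E = (133 − 427/4)/4 = 105/16, q_C = (136 − 427/4)/4 = 117/16.
Price P = 235 - 4·(427/16) = 513/4.
Corvus's profit: (513/4 - 99)·(117/16) = 213.8906.

213.89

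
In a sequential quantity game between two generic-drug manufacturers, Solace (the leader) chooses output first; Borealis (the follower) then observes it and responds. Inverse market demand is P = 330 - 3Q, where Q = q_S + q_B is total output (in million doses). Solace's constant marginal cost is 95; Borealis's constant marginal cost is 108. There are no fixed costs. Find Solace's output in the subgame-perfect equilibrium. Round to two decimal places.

The follower Borealis best-responds to any q_S: π_B = (330 - 3Q)q_B - 108q_B.
Setting the follower's marginal profit to zero, 222 - 3q_S - 6q_B = 0, i.e. q_B = (222 - 3q_S)/6.
The leader anticipates this reaction. Substituting into P = 330 - 3Q gives P = 219 - (3/2)q_S, so π_S = (219 - (3/2)q_S)q_S - 95q_S.
Leader FOC: 124 - 3q_S = 0, so q_S = 124/3.
Then q_B = (222 - 3·(124/3))/6 = 49/3.

41.33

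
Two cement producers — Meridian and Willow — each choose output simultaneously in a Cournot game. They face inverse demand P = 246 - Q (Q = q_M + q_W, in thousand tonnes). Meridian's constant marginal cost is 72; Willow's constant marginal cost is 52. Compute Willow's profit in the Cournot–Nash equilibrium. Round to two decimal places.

Meridian's profit: π_M = (246 - Q)q_M - (72q_M). Setting ∂π_M/∂q_M = 0: 174 - 2q_M - (q_W) = 0.
Willow's first-order condition: 194 - 2q_W - (q_M) = 0.
Rearranging gives the reaction functions q_M = (174 - q_W)/2 and q_W = (194 - q_M)/2.
Solving the pair: q_M = 154/3, q_W = 214/3.
Price P = 246 - 368/3 = 370/3.
Willow's profit: (370/3 - 52)·(214/3) = 5088.4444.

5088.44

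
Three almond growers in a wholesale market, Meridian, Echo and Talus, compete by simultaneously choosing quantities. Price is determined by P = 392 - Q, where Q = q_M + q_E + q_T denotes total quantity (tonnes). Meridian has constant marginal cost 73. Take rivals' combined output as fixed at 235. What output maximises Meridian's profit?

42

With rivals' combined output fixed at 235, Meridian's profit is π_M = (392 - 235 - q_M)q_M - (73q_M) = (157 - q_M)q_M - (73q_M).
∂π_M/∂q_M = 84 - 2q_M = 0, so q_M = 42.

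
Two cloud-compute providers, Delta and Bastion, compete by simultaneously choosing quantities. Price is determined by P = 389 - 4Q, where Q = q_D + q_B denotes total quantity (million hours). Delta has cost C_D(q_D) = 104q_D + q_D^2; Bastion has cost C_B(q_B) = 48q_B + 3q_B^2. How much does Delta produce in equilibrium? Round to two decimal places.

21.18

Delta's profit: π_D = (389 - 4Q)q_D - (104q_D + q_D²). Setting ∂π_D/∂q_D = 0: 285 - 10q_D - 4(q_B) = 0.
Bastion's first-order condition: 341 - 14q_B - 4(q_D) = 0.
Best responses: q_D = (285 - 4q_B)/10, q_B = (341 - 4q_D)/14.
Solving the pair: q_D = 1313/62, q_B = 1135/62.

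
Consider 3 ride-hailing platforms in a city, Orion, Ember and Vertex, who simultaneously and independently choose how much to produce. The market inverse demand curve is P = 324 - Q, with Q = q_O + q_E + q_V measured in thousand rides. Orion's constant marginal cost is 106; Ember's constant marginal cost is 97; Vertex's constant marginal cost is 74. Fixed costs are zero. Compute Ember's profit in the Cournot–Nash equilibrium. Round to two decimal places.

2835.56

Orion's profit: π_O = (324 - Q)q_O - (106q_O). Setting ∂π_O/∂q_O = 0: 218 - 2q_O - (q_E + q_V) = 0.
Ember's profit: π_E = (324 - Q)q_E - (97q_E). Setting ∂π_E/∂q_E = 0: 227 - 2q_E - (q_O + q_V) = 0.
Vertex's profit: π_V = (324 - Q)q_V - (74q_V). Setting ∂π_V/∂q_V = 0: 250 - 2q_V - (q_O + q_E) = 0.
Adding the 3 first-order conditions: 695 − 4Q = 0, so Q = 695/4.
Back-substituting: q_O = (218 − 695/4) = 177/4, q_E = (227 − 695/4) = 213/4, q_V = (250 − 695/4) = 305/4.
Price P = 324 - 695/4 = 601/4.
Ember's profit: (601/4 - 97)·(213/4) = 2835.5625.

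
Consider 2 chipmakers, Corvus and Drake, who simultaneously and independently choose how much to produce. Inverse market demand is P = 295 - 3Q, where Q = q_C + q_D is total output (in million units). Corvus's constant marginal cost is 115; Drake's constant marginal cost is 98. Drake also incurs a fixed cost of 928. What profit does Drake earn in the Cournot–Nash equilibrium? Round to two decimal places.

768.15

Corvus's profit: π_C = (295 - 3Q)q_C - (115q_C). Setting ∂π_C/∂q_C = 0: 180 - 6q_C - 3(q_D) = 0.
Drake's first-order condition: 197 - 6q_D - 3(q_C) = 0.
Rearranging gives the reaction functions q_C = (180 - 3q_D)/6 and q_D = (197 - 3q_C)/6.
Solving the pair: q_C = 163/9, q_D = 214/9.
Price P = 295 - 3·(377/9) = 508/3.
Drake's profit: (508/3 - 98)·(214/9) - 928 = 768.1481.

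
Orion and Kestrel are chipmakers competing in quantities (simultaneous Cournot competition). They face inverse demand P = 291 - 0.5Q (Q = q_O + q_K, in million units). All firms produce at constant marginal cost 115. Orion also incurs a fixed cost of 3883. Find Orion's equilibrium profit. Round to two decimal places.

A representative firm's profit is π_i = q_i(291 - 0.5Q) - 115q_i.
First-order condition (treating rivals' output as given): 176 - q_i - (1/2)q_j = 0.
By symmetry each firm produces the same amount; substituting q_j = q_i yields q_i = 176/(3/2) = 352/3.
Price P = 291 - (1/2)·(704/3) = 521/3.
Orion's profit: (521/3 - 115)·(352/3) - 3883 = 3000.5556.

3000.56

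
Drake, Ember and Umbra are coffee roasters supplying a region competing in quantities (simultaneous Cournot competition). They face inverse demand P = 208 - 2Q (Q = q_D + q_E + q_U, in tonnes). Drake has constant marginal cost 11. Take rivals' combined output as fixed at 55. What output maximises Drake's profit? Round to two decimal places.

21.75

With rivals' combined output fixed at 55, Drake's profit is π_D = (208 - 2·55 - 2q_D)q_D - (11q_D) = (98 - 2q_D)q_D - (11q_D).
∂π_D/∂q_D = 87 - 4q_D = 0, so q_D = 87/4.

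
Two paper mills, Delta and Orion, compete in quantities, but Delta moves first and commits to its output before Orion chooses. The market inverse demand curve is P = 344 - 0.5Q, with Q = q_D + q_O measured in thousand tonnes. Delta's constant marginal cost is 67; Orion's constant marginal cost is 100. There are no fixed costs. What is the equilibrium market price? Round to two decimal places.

Solve by backward induction. Given q_D, the follower Orion maximises π_O = (344 - (1/2)q_D - (1/2)q_O)q_O - 100q_O.
∂π_O/∂q_O = 244 - (1/2)q_D - q_O = 0 gives the reaction function q_O = (244 - (1/2)q_D).
Delta substitutes q_O(q_D) into its own profit: π_D = q_D(344 - (1/2)q_D - (244 - (1/2)q_D)/2) - 67q_D = (222 - (1/4)q_D)q_D - 67q_D.
Leader FOC: 155 - (1/2)q_D = 0, so q_D = 310.
Then q_O = (244 - (1/2)·310) = 89.
Total output Q = 399, so price P = 344 - (1/2)·399 = 289/2.

144.50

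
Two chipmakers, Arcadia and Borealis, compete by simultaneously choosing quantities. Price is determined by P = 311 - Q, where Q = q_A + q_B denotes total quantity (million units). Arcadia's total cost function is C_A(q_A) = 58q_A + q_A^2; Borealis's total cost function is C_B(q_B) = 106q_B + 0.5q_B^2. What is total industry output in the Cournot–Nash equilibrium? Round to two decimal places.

Arcadia's profit: π_A = (311 - Q)q_A - (58q_A + q_A²). Setting ∂π_A/∂q_A = 0: 253 - 4q_A - (q_B) = 0.
Borealis's profit: π_B = (311 - Q)q_B - (106q_B + (1/2)q_B²). Setting ∂π_B/∂q_B = 0: 205 - 3q_B - (q_A) = 0.
So q_A = (253 - q_B)/4 and q_B = (205 - q_A)/3.
Solving the pair: q_A = 554/11, q_B = 567/11.
Total output Q = 554/11 + 567/11 = 1121/11.

101.91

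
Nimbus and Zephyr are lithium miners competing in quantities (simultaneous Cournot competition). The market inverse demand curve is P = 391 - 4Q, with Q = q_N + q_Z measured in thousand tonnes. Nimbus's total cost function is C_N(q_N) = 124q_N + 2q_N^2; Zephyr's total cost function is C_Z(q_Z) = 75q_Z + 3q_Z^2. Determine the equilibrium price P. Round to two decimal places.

254.21

Nimbus's profit: π_N = (391 - 4Q)q_N - (124q_N + 2q_N²). Setting ∂π_N/∂q_N = 0: 267 - 12q_N - 4(q_Z) = 0.
Zephyr's profit: π_Z = (391 - 4Q)q_Z - (75q_Z + 3q_Z²). Setting ∂π_Z/∂q_Z = 0: 316 - 14q_Z - 4(q_N) = 0.
Rearranging gives the reaction functions q_N = (267 - 4q_Z)/12 and q_Z = (316 - 4q_N)/14.
Solving the pair: q_N = 1237/76, q_Z = 681/38.
Total output Q = 34.1974, so price P = 391 - 4·34.1974 = 254.2105.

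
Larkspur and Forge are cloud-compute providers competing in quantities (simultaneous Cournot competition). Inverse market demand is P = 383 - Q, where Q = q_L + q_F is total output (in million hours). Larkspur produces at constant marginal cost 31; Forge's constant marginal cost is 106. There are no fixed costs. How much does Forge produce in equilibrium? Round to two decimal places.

67.33

Larkspur's profit: π_L = (383 - Q)q_L - (31q_L). Setting ∂π_L/∂q_L = 0: 352 - 2q_L - (q_F) = 0.
Forge's profit: π_F = (383 - Q)q_F - (106q_F). Setting ∂π_F/∂q_F = 0: 277 - 2q_F - (q_L) = 0.
Rearranging gives the reaction functions q_L = (352 - q_F)/2 and q_F = (277 - q_L)/2.
Substituting one into the other gives q_L = 427/3 and q_F = 202/3.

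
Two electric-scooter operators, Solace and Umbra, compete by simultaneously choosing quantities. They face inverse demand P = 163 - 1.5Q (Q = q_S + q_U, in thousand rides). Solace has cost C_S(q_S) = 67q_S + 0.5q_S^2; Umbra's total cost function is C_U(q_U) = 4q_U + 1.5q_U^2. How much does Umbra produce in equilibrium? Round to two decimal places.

22.62

Solace's profit: π_S = (163 - 1.5Q)q_S - (67q_S + (1/2)q_S²). Setting ∂π_S/∂q_S = 0: 96 - 4q_S - (3/2)(q_U) = 0.
Umbra's first-order condition: 159 - 6q_U - (3/2)(q_S) = 0.
So q_S = (96 - (3/2)q_U)/4 and q_U = (159 - (3/2)q_S)/6.
Substituting one into the other gives q_S = 450/29 and q_U = 656/29.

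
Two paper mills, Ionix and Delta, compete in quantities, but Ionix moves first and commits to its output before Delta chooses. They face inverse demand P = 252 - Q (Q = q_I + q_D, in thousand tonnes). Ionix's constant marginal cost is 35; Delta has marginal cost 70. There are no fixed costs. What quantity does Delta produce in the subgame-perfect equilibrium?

The follower Delta best-responds to any q_I: π_D = (252 - Q)q_D - 70q_D.
Follower FOC: 182 - q_I - 2q_D = 0, so q_D(q_I) = (182 - q_I)/2.
Ionix substitutes q_D(q_I) into its own profit: π_I = q_I(252 - q_I - (182 - q_I)/2) - 35q_I = (161 - (1/2)q_I)q_I - 35q_I.
Maximising: ∂π_I/∂q_I = 126 - q_I = 0, giving q_I = 126.
Then q_D = (182 - 126)/2 = 28.

28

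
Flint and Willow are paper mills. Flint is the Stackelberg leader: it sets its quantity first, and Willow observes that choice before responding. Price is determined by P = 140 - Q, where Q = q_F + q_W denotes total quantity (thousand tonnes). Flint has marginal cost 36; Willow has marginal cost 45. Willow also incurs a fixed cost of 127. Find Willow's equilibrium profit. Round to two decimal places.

243.56

The follower Willow best-responds to any q_F: π_W = (140 - Q)q_W - 45q_W.
Setting the follower's marginal profit to zero, 95 - q_F - 2q_W = 0, i.e. q_W = (95 - q_F)/2.
Flint substitutes q_W(q_F) into its own profit: π_F = q_F(140 - q_F - (95 - q_F)/2) - 36q_F = (185/2 - (1/2)q_F)q_F - 36q_F.
The leader's first-order condition 113/2 - q_F = 0 yields q_F = 113/2.
Then q_W = (95 - 113/2)/2 = 77/4.
Price P = 140 - 303/4 = 257/4.
Willow's profit: (257/4 - 45)·(77/4) - 127 = 243.5625.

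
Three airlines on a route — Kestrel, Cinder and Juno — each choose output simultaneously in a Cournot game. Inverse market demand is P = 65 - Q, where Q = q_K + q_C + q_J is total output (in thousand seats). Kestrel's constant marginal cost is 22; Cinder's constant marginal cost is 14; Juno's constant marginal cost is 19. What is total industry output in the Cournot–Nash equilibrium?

35

Kestrel's profit: π_K = (65 - Q)q_K - (22q_K). Setting ∂π_K/∂q_K = 0: 43 - 2q_K - (q_C + q_J) = 0.
Cinder's first-order condition: 51 - 2q_C - (q_K + q_J) = 0.
Juno's first-order condition: 46 - 2q_J - (q_K + q_C) = 0.
Summing all 3 equations gives 140 − 4Q = 0, hence Q = 35.
Back-substituting: q_K = (43 − 35) = 8, q_C = (51 − 35) = 16, q_J = (46 − 35) = 11.
Total output Q = 8 + 16 + 11 = 35.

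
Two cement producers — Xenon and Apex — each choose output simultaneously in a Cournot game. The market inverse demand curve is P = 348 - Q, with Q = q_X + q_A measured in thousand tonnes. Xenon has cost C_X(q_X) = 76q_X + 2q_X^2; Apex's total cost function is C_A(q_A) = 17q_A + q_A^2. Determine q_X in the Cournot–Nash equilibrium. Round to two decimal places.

32.91

Xenon's profit: π_X = (348 - Q)q_X - (76q_X + 2q_X²). Setting ∂π_X/∂q_X = 0: 272 - 6q_X - (q_A) = 0.
Apex's first-order condition: 331 - 4q_A - (q_X) = 0.
Rearranging gives the reaction functions q_X = (272 - q_A)/6 and q_A = (331 - q_X)/4.
Substituting one into the other gives q_X = 757/23 and q_A = 1714/23.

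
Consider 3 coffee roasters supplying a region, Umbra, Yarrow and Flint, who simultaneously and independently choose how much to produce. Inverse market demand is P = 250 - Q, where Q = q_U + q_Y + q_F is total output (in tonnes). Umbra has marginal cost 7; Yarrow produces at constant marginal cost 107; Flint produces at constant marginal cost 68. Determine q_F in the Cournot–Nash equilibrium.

40

Umbra's profit: π_U = (250 - Q)q_U - (7q_U). Setting ∂π_U/∂q_U = 0: 243 - 2q_U - (q_Y + q_F) = 0.
Yarrow's profit: π_Y = (250 - Q)q_Y - (107q_Y). Setting ∂π_Y/∂q_Y = 0: 143 - 2q_Y - (q_U + q_F) = 0.
Flint's profit: π_F = (250 - Q)q_F - (68q_F). Setting ∂π_F/∂q_F = 0: 182 - 2q_F - (q_U + q_Y) = 0.
Adding the 3 conditions: 568 − 2Q − 2Q = 0, i.e. Q = 142.
Back-substituting: q_U = (243 − 142) = 101, q_Y = (143 − 142) = 1, q_F = (182 − 142) = 40.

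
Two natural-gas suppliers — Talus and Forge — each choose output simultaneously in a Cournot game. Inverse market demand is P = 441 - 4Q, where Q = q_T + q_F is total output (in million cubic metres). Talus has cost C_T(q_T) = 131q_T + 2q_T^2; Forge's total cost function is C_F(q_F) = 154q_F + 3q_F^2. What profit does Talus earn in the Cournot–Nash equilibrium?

Talus's profit: π_T = (441 - 4Q)q_T - (131q_T + 2q_T²). Setting ∂π_T/∂q_T = 0: 310 - 12q_T - 4(q_F) = 0.
Forge's first-order condition: 287 - 14q_F - 4(q_T) = 0.
So q_T = (310 - 4q_F)/12 and q_F = (287 - 4q_T)/14.
Solving the pair: q_T = 21, q_F = 29/2.
Price P = 441 - 4·(71/2) = 299.
Talus's profit: 299·21 - 131·21 - 2·21² = 2646.

2646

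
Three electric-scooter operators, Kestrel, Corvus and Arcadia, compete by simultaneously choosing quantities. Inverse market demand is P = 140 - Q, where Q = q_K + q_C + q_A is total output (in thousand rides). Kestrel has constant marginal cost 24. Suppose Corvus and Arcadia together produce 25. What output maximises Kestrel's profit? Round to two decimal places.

With rivals' combined output fixed at 25, Kestrel's profit is π_K = (140 - 25 - q_K)q_K - (24q_K) = (115 - q_K)q_K - (24q_K).
∂π_K/∂q_K = 91 - 2q_K = 0, so q_K = 91/2.

45.50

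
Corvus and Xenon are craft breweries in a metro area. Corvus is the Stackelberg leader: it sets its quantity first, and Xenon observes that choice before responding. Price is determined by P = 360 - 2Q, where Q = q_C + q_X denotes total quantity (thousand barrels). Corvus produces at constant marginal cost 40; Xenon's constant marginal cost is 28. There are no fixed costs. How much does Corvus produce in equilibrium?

Solve by backward induction. Given q_C, the follower Xenon maximises π_X = (360 - 2q_C - 2q_X)q_X - 28q_X.
Setting the follower's marginal profit to zero, 332 - 2q_C - 4q_X = 0, i.e. q_X = (332 - 2q_C)/4.
The leader anticipates this reaction. Substituting into P = 360 - 2Q gives P = 194 - q_C, so π_C = (194 - q_C)q_C - 40q_C.
Maximising: ∂π_C/∂q_C = 154 - 2q_C = 0, giving q_C = 77.
Then q_X = (332 - 2·77)/4 = 89/2.

77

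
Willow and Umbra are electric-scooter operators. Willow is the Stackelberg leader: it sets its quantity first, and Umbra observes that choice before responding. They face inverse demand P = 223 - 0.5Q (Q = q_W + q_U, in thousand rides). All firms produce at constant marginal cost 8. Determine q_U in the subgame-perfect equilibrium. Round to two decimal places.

107.50

The follower Umbra best-responds to any q_W: π_U = (223 - 0.5Q)q_U - 8q_U.
Setting the follower's marginal profit to zero, 215 - (1/2)q_W - q_U = 0, i.e. q_U = (215 - (1/2)q_W).
Willow substitutes q_U(q_W) into its own profit: π_W = q_W(223 - (1/2)q_W - (215 - (1/2)q_W)/2) - 8q_W = (231/2 - (1/4)q_W)q_W - 8q_W.
Leader FOC: 215/2 - (1/2)q_W = 0, so q_W = 215.
Then q_U = (215 - (1/2)·215) = 215/2.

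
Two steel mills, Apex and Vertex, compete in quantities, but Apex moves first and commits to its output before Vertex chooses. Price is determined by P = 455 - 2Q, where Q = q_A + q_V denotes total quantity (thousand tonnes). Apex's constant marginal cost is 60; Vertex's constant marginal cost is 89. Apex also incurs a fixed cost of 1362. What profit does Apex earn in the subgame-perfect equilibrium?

9874

Solve by backward induction. Given q_A, the follower Vertex maximises π_V = (455 - 2q_A - 2q_V)q_V - 89q_V.
Follower FOC: 366 - 2q_A - 4q_V = 0, so q_V(q_A) = (366 - 2q_A)/4.
The leader anticipates this reaction. Substituting into P = 455 - 2Q gives P = 272 - q_A, so π_A = (272 - q_A)q_A - 60q_A.
Maximising: ∂π_A/∂q_A = 212 - 2q_A = 0, giving q_A = 106.
Then q_V = (366 - 2·106)/4 = 77/2.
Price P = 455 - 2·(289/2) = 166.
Apex's profit: (166 - 60)·106 - 1362 = 9874.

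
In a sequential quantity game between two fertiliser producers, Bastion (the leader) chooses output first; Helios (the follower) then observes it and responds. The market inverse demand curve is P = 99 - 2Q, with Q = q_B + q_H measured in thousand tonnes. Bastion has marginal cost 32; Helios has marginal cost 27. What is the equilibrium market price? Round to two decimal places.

The follower Helios best-responds to any q_B: π_H = (99 - 2Q)q_H - 27q_H.
Follower FOC: 72 - 2q_B - 4q_H = 0, so q_H(q_B) = (72 - 2q_B)/4.
The leader anticipates this reaction. Substituting into P = 99 - 2Q gives P = 63 - q_B, so π_B = (63 - q_B)q_B - 32q_B.
Leader FOC: 31 - 2q_B = 0, so q_B = 31/2.
Then q_H = (72 - 2·(31/2))/4 = 41/4.
Total output Q = 103/4, so price P = 99 - 2·(103/4) = 95/2.

47.50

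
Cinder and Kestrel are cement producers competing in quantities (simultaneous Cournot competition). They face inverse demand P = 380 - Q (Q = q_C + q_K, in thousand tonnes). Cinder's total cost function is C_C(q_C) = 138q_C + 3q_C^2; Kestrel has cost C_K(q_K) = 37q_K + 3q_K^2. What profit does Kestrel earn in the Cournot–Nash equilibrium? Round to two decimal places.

6308.90

Cinder's profit: π_C = (380 - Q)q_C - (138q_C + 3q_C²). Setting ∂π_C/∂q_C = 0: 242 - 8q_C - (q_K) = 0.
Kestrel's first-order condition: 343 - 8q_K - (q_C) = 0.
Rearranging gives the reaction functions q_C = (242 - q_K)/8 and q_K = (343 - q_C)/8.
Substituting one into the other gives q_C = 177/7 and q_K = 278/7.
Price P = 380 - 65 = 315.
Kestrel's profit: 315·(278/7) - 37·(278/7) - 3(278/7)² = 6308.8980.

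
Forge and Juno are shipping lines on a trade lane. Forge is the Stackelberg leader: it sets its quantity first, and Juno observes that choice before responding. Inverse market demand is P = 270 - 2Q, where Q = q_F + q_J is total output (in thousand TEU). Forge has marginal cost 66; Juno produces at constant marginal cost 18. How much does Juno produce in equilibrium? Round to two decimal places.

43.50

The follower Juno best-responds to any q_F: π_J = (270 - 2Q)q_J - 18q_J.
Setting the follower's marginal profit to zero, 252 - 2q_F - 4q_J = 0, i.e. q_J = (252 - 2q_F)/4.
The leader anticipates this reaction. Substituting into P = 270 - 2Q gives P = 144 - q_F, so π_F = (144 - q_F)q_F - 66q_F.
Maximising: ∂π_F/∂q_F = 78 - 2q_F = 0, giving q_F = 39.
Then q_J = (252 - 2·39)/4 = 87/2.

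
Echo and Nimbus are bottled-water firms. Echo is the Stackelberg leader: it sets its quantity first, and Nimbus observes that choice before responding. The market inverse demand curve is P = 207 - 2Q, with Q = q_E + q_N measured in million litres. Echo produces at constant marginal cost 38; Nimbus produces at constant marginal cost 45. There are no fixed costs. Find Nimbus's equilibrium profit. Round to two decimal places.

The follower Nimbus best-responds to any q_E: π_N = (207 - 2Q)q_N - 45q_N.
Follower FOC: 162 - 2q_E - 4q_N = 0, so q_N(q_E) = (162 - 2q_E)/4.
Echo substitutes q_N(q_E) into its own profit: π_E = q_E(207 - 2q_E - (162 - 2q_E)/2) - 38q_E = (126 - q_E)q_E - 38q_E.
Leader FOC: 88 - 2q_E = 0, so q_E = 44.
Then q_N = (162 - 2·44)/4 = 37/2.
Price P = 207 - 2·(125/2) = 82.
Nimbus's profit: (82 - 45)·(37/2) = 1369/2.

684.50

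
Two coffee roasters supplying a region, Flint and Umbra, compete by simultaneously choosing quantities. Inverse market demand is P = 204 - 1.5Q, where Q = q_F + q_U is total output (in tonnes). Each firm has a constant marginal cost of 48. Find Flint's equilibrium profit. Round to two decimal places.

1802.67

Each firm earns π_i = (204 - 1.5Q)q_i - 48q_i.
First-order condition (treating rivals' output as given): 156 - 3q_i - (3/2)q_j = 0.
By symmetry each firm produces the same amount; substituting q_j = q_i yields q_i = 156/(9/2) = 104/3.
Price P = 204 - (3/2)·(208/3) = 100.
Flint's profit: (100 - 48)·(104/3) = 1802.6667.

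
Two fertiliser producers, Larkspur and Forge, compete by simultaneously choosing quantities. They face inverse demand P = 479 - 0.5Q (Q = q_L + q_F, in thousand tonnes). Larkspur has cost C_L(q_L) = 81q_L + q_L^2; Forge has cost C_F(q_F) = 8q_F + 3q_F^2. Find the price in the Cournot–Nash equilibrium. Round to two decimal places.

388.29

Larkspur's profit: π_L = (479 - 0.5Q)q_L - (81q_L + q_L²). Setting ∂π_L/∂q_L = 0: 398 - 3q_L - (1/2)(q_F) = 0.
Forge's first-order condition: 471 - 7q_F - (1/2)(q_L) = 0.
So q_L = (398 - (1/2)q_F)/3 and q_F = (471 - (1/2)q_L)/7.
Solving the pair: q_L = 122.9157, q_F = 58.5060.
Total output Q = 181.4217, so price P = 479 - (1/2)·181.4217 = 388.2892.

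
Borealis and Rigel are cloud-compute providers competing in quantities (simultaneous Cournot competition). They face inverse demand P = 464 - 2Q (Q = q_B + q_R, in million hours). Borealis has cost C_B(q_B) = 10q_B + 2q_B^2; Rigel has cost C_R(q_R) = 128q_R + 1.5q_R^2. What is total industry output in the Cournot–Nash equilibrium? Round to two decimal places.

82.42

Borealis's profit: π_B = (464 - 2Q)q_B - (10q_B + 2q_B²). Setting ∂π_B/∂q_B = 0: 454 - 8q_B - 2(q_R) = 0.
Rigel's profit: π_R = (464 - 2Q)q_R - (128q_R + (3/2)q_R²). Setting ∂π_R/∂q_R = 0: 336 - 7q_R - 2(q_B) = 0.
Best responses: q_B = (454 - 2q_R)/8, q_R = (336 - 2q_B)/7.
Substituting one into the other gives q_B = 1253/26 and q_R = 445/13.
Total output Q = 1253/26 + 445/13 = 82.4231.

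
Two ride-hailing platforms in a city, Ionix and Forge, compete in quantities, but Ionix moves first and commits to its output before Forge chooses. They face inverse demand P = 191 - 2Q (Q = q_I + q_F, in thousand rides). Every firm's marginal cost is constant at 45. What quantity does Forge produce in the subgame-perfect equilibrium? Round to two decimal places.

Solve by backward induction. Given q_I, the follower Forge maximises π_F = (191 - 2q_I - 2q_F)q_F - 45q_F.
Follower FOC: 146 - 2q_I - 4q_F = 0, so q_F(q_I) = (146 - 2q_I)/4.
The leader anticipates this reaction. Substituting into P = 191 - 2Q gives P = 118 - q_I, so π_I = (118 - q_I)q_I - 45q_I.
The leader's first-order condition 73 - 2q_I = 0 yields q_I = 73/2.
Then q_F = (146 - 2·(73/2))/4 = 73/4.

18.25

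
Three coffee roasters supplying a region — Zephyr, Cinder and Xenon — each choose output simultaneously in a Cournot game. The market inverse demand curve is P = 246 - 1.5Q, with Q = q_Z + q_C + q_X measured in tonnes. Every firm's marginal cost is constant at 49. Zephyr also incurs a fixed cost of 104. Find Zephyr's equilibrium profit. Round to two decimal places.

1513.04

Each firm earns π_i = (246 - 1.5Q)q_i - 49q_i.
Setting ∂π_i/∂q_i = 0 with rivals' quantities fixed: 197 - 3q_i - (3/2)·Σ_{j≠i} q_j = 0.
With identical firms every q_j equals q_i, so Σ_{j≠i} q_j = 2q_i and 197 = 6q_i, giving q_i = 197/6.
Price P = 246 - (3/2)·(197/2) = 393/4.
Zephyr's profit: (393/4 - 49)·(197/6) - 104 = 1513.0417.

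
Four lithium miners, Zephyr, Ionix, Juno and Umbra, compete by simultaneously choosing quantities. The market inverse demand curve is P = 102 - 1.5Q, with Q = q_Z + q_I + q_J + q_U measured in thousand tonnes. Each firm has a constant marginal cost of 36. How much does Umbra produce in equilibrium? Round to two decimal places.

A representative firm's profit is π_i = q_i(102 - 1.5Q) - 36q_i.
First-order condition (treating rivals' output as given): 66 - 3q_i - (3/2)·Σ_{j≠i} q_j = 0.
By symmetry each firm produces the same amount; substituting Σ_{j≠i} q_j = 3q_i yields q_i = 66/(15/2) = 44/5.

8.80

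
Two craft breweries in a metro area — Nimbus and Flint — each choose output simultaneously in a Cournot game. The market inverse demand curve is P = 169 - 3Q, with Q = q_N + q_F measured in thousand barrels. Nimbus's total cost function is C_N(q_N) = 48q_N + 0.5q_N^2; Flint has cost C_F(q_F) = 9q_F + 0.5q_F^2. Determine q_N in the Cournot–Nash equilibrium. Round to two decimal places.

9.18

Nimbus's profit: π_N = (169 - 3Q)q_N - (48q_N + (1/2)q_N²). Setting ∂π_N/∂q_N = 0: 121 - 7q_N - 3(q_F) = 0.
Flint's first-order condition: 160 - 7q_F - 3(q_N) = 0.
Best responses: q_N = (121 - 3q_F)/7, q_F = (160 - 3q_N)/7.
Substituting one into the other gives q_N = 367/40 and q_F = 757/40.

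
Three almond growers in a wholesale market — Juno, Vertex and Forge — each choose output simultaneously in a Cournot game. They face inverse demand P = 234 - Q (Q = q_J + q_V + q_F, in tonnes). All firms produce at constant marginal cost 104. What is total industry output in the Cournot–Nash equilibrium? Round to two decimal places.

Each firm earns π_i = (234 - Q)q_i - 104q_i.
Setting ∂π_i/∂q_i = 0 with rivals' quantities fixed: 130 - 2q_i - Σ_{j≠i} q_j = 0.
By symmetry each firm produces the same amount; substituting Σ_{j≠i} q_j = 2q_i yields q_i = 130/4 = 65/2.
Total output Q = 65/2 + 65/2 + 65/2 = 195/2.

97.50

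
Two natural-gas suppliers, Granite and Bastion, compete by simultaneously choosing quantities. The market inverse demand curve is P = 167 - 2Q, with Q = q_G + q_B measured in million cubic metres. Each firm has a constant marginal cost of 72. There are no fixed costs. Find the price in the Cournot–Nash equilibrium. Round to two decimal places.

Each firm earns π_i = (167 - 2Q)q_i - 72q_i.
First-order condition (treating rivals' output as given): 95 - 4q_i - 2q_j = 0.
By symmetry each firm produces the same amount; substituting q_j = q_i yields q_i = 95/6.
Total output Q = 95/3, so price P = 167 - 2·(95/3) = 311/3.

103.67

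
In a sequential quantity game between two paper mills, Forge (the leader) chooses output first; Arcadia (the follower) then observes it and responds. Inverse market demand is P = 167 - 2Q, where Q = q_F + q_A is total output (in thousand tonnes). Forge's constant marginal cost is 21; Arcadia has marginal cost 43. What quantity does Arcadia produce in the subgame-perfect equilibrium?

The follower Arcadia best-responds to any q_F: π_A = (167 - 2Q)q_A - 43q_A.
Setting the follower's marginal profit to zero, 124 - 2q_F - 4q_A = 0, i.e. q_A = (124 - 2q_F)/4.
Forge substitutes q_A(q_F) into its own profit: π_F = q_F(167 - 2q_F - (124 - 2q_F)/2) - 21q_F = (105 - q_F)q_F - 21q_F.
Maximising: ∂π_F/∂q_F = 84 - 2q_F = 0, giving q_F = 42.
Then q_A = (124 - 2·42)/4 = 10.

10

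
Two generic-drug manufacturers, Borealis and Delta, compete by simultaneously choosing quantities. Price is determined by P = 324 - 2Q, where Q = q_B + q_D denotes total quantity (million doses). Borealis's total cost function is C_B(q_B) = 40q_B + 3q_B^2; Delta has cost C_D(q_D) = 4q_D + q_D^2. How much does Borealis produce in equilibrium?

19

Borealis's profit: π_B = (324 - 2Q)q_B - (40q_B + 3q_B²). Setting ∂π_B/∂q_B = 0: 284 - 10q_B - 2(q_D) = 0.
Delta's first-order condition: 320 - 6q_D - 2(q_B) = 0.
Best responses: q_B = (284 - 2q_D)/10, q_D = (320 - 2q_B)/6.
Substituting one into the other gives q_B = 19 and q_D = 47.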